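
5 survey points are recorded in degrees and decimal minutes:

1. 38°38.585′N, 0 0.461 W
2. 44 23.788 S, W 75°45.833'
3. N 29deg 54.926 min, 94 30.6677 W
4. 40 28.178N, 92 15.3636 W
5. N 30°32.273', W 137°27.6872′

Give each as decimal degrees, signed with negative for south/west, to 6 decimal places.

Point 1:
  φ: 38 + 38.585/60 = 38.6430833
  N ⇒ keep positive
  λ: 0.461′ = 0.007683°; total 0.0076833
  W → negative
Point 2:
  Lat: 23.788′ = 0.396467°; total 44.3964667
  S ⇒ negate
  λ: 75 + 45.833/60 = 75.7638833
  W → negative
Point 3:
  Lat: 29 + 54.926/60 = 29.9154333
  N ⇒ keep positive
  Lon: 94 + 30.6677/60 = 94.5111283
  hemisphere W, so the sign is −
Point 4:
  Latitude: 40 + 28.178/60 = 40.4696333
  N ⇒ keep positive
  Lon: 15.3636′ = 0.256060°; total 92.2560600
  hemisphere W, so the sign is −
Point 5:
  Latitude: 30 + 32.273/60 = 30.5378833
  N ⇒ keep positive
  Longitude: 27.6872′ = 0.461453°; total 137.4614533
  W → negative

1. 38.643083, -0.007683
2. -44.396467, -75.763883
3. 29.915433, -94.511128
4. 40.469633, -92.256060
5. 30.537883, -137.461453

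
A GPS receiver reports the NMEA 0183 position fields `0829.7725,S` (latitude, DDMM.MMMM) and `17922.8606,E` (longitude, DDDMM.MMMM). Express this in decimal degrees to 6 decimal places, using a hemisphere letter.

8.496208° S, 179.381010° E

Latitude: split at 2 digits → 08° and 29.7725′; 8 + 29.7725/60 = 8.4962083
Lon: split at 3 digits → 179° and 22.8606′; 179 + 22.8606/60 = 179.3810100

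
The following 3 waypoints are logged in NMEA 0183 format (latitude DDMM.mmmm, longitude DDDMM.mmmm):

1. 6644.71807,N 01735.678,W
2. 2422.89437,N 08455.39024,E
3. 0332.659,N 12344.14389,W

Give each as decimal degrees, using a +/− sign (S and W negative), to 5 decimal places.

1. 66.74530, -17.59463
2. 24.38157, 84.92317
3. 3.54432, -123.73573

Point 1:
  Latitude: split at 2 digits → 66° and 44.71807′; 66 + 44.71807/60 = 66.745301
  N → positive
  Lon: split at 3 digits → 017° and 35.678′; 17 + 35.678/60 = 17.594633
  hemisphere W, so the sign is −
Point 2:
  Latitude: split at 2 digits → 24° and 22.89437′; 24 + 22.89437/60 = 24.381573
  N ⇒ keep positive
  Longitude: degrees = first 3 digits = 84, minutes = 55.39024; 84 + 55.39024/60 = 84.923171
  E → positive
Point 3:
  Latitude: degrees = first 2 digits = 3, minutes = 32.659; 3 + 32.659/60 = 3.544317
  N ⇒ keep positive
  Lon: degrees = first 3 digits = 123, minutes = 44.14389; 123 + 44.14389/60 = 123.735732
  W ⇒ negate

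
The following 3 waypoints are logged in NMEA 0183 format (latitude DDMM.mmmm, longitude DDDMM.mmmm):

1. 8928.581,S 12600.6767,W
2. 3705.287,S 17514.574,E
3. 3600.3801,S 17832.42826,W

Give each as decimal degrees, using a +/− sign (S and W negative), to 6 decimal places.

1. -89.476350, -126.011278
2. -37.088117, 175.242900
3. -36.006335, -178.540471

Point 1:
  Lat: degrees = first 2 digits = 89, minutes = 28.581; 89 + 28.581/60 = 89.4763500
  S → negative
  Longitude: split at 3 digits → 126° and 0.6767′; 126 + 0.6767/60 = 126.0112783
  hemisphere W, so the sign is −
Point 2:
  φ: degrees = first 2 digits = 37, minutes = 5.287; 37 + 5.287/60 = 37.0881167
  hemisphere S, so the sign is −
  Lon: degrees = first 3 digits = 175, minutes = 14.574; 175 + 14.574/60 = 175.2429000
  E → positive
Point 3:
  Latitude: split at 2 digits → 36° and 0.3801′; 36 + 0.3801/60 = 36.0063350
  hemisphere S, so the sign is −
  Lon: degrees = first 3 digits = 178, minutes = 32.42826; 178 + 32.42826/60 = 178.5404710
  hemisphere W, so the sign is −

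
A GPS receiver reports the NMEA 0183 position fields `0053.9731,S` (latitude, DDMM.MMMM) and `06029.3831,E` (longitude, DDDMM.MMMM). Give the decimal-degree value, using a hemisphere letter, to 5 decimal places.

0.89955° S, 60.48972° E

Lat: degrees = first 2 digits = 0, minutes = 53.9731; 0 + 53.9731/60 = 0.899552
Longitude: degrees = first 3 digits = 60, minutes = 29.3831; 60 + 29.3831/60 = 60.489718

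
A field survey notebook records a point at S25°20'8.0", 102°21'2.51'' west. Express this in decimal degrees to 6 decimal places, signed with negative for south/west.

Latitude: 20′ + 8″ = 20.13333′; 25 + 20.13333/60 = 25.3355556
hemisphere S, so the sign is −
Longitude: 102 + 21/60 + 2.51/3600 = 102.3506972
W ⇒ negate

-25.335556, -102.350697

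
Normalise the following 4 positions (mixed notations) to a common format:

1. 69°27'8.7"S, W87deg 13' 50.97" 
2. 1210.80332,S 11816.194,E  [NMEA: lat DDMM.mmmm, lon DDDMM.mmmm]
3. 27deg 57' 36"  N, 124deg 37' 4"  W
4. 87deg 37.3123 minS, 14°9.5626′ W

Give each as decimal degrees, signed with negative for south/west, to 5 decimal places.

1. -69.45242, -87.23083
2. -12.18006, 118.26990
3. 27.96000, -124.61778
4. -87.62187, -14.15938

Point 1:
  Latitude: 69 + 27/60 + 8.7/3600 = 69.452417
  S → negative
  λ: 13′ + 50.97″ = 13.84950′; 87 + 13.84950/60 = 87.230825
  hemisphere W, so the sign is −
Point 2:
  Latitude: split at 2 digits → 12° and 10.80332′; 12 + 10.80332/60 = 12.180055
  S → negative
  λ: split at 3 digits → 118° and 16.194′; 118 + 16.194/60 = 118.269900
  E ⇒ keep positive
Point 3:
  Lat: 27° + 57/60 + 36/3600 = 27 + 0.950000 + 0.010000 = 27.960000
  N → positive
  Lon: 124 + 37/60 + 4/3600 = 124.617778
  W → negative
Point 4:
  φ: 37.3123′ = 0.621872°; total 87.621872
  hemisphere S, so the sign is −
  Lon: 9.5626′ = 0.159377°; total 14.159377
  hemisphere W, so the sign is −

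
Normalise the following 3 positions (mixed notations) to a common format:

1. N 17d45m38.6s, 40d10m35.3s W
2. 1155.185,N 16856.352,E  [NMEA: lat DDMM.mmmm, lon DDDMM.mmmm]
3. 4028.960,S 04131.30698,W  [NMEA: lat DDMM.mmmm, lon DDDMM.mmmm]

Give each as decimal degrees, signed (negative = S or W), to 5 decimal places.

Point 1:
  φ: 17° + 45/60 + 38.6/3600 = 17 + 0.750000 + 0.010722 = 17.760722
  N ⇒ keep positive
  Lon: 40° + 10/60 + 35.3/3600 = 40 + 0.166667 + 0.009806 = 40.176472
  W → negative
Point 2:
  Lat: split at 2 digits → 11° and 55.185′; 11 + 55.185/60 = 11.919750
  N ⇒ keep positive
  λ: split at 3 digits → 168° and 56.352′; 168 + 56.352/60 = 168.939200
  E ⇒ keep positive
Point 3:
  Lat: degrees = first 2 digits = 40, minutes = 28.96; 40 + 28.96/60 = 40.482667
  S ⇒ negate
  λ: degrees = first 3 digits = 41, minutes = 31.30698; 41 + 31.30698/60 = 41.521783
  W ⇒ negate

1. 17.76072, -40.17647
2. 11.91975, 168.93920
3. -40.48267, -41.52178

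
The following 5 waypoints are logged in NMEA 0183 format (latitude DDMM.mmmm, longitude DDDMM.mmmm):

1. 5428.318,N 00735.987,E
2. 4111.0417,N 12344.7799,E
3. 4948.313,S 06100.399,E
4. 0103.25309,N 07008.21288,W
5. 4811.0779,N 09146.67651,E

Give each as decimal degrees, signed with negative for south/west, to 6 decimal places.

Point 1:
  Lat: split at 2 digits → 54° and 28.318′; 54 + 28.318/60 = 54.4719667
  N → positive
  λ: degrees = first 3 digits = 7, minutes = 35.987; 7 + 35.987/60 = 7.5997833
  E → positive
Point 2:
  φ: split at 2 digits → 41° and 11.0417′; 41 + 11.0417/60 = 41.1840283
  N ⇒ keep positive
  Longitude: split at 3 digits → 123° and 44.7799′; 123 + 44.7799/60 = 123.7463317
  E → positive
Point 3:
  Latitude: degrees = first 2 digits = 49, minutes = 48.313; 49 + 48.313/60 = 49.8052167
  S ⇒ negate
  Longitude: split at 3 digits → 061° and 0.399′; 61 + 0.399/60 = 61.0066500
  E ⇒ keep positive
Point 4:
  Lat: degrees = first 2 digits = 1, minutes = 3.25309; 1 + 3.25309/60 = 1.0542182
  N ⇒ keep positive
  Lon: degrees = first 3 digits = 70, minutes = 8.21288; 70 + 8.21288/60 = 70.1368813
  W → negative
Point 5:
  φ: degrees = first 2 digits = 48, minutes = 11.0779; 48 + 11.0779/60 = 48.1846317
  N → positive
  Lon: split at 3 digits → 091° and 46.67651′; 91 + 46.67651/60 = 91.7779418
  E → positive

1. 54.471967, 7.599783
2. 41.184028, 123.746332
3. -49.805217, 61.006650
4. 1.054218, -70.136881
5. 48.184632, 91.777942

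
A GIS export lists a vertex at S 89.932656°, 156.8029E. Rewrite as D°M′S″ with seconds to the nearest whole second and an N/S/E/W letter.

Latitude: 0.932656° → 55.95936′; 0.95936 × 60 = 57.56″
Longitude: 0.802900° → 48.17400′; 0.17400 × 60 = 10.44″

89°55′58″ S, 156°48′10″ E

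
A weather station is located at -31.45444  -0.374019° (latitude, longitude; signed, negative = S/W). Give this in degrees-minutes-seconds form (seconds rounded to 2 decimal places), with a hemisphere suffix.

31°27′15.98″ S, 0°22′26.47″ W

Latitude is negative → S; |value| = 31.454440
Lat: whole degrees 31; 27.26640′ → 27′ and 15.9840″
Longitude is negative → W; |value| = 0.374019
Lon: 0.374019 × 60 = 22.44114′ → 22′, remainder × 60 = 26.4684″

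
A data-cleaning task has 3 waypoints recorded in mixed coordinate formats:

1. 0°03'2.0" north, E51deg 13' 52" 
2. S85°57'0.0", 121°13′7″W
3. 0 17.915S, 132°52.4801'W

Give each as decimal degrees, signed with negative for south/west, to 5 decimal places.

Point 1:
  Latitude: 0 + 3/60 + 2/3600 = 0.050556
  N ⇒ keep positive
  λ: 13′ + 52″ = 13.86667′; 51 + 13.86667/60 = 51.231111
  E → positive
Point 2:
  φ: 85° + 57/60 + 0/3600 = 85 + 0.950000 + 0.000000 = 85.950000
  hemisphere S, so the sign is −
  λ: 121 + 13/60 + 7/3600 = 121.218611
  W → negative
Point 3:
  Lat: 0 + 17.915/60 = 0.298583
  S ⇒ negate
  λ: 132 + 52.4801/60 = 132.874668
  W → negative

1. 0.05056, 51.23111
2. -85.95000, -121.21861
3. -0.29858, -132.87467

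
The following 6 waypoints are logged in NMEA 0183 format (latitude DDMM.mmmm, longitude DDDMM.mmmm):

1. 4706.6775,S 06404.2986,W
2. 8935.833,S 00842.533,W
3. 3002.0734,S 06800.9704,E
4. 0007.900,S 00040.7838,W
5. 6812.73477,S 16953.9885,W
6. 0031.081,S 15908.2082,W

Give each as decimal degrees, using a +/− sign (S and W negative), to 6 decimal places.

Point 1:
  φ: split at 2 digits → 47° and 6.6775′; 47 + 6.6775/60 = 47.1112917
  S ⇒ negate
  Longitude: degrees = first 3 digits = 64, minutes = 4.2986; 64 + 4.2986/60 = 64.0716433
  W ⇒ negate
Point 2:
  φ: degrees = first 2 digits = 89, minutes = 35.833; 89 + 35.833/60 = 89.5972167
  S ⇒ negate
  Longitude: degrees = first 3 digits = 8, minutes = 42.533; 8 + 42.533/60 = 8.7088833
  W → negative
Point 3:
  φ: split at 2 digits → 30° and 2.0734′; 30 + 2.0734/60 = 30.0345567
  hemisphere S, so the sign is −
  λ: degrees = first 3 digits = 68, minutes = 0.9704; 68 + 0.9704/60 = 68.0161733
  E ⇒ keep positive
Point 4:
  Lat: split at 2 digits → 00° and 7.9′; 0 + 7.9/60 = 0.1316667
  S → negative
  Lon: degrees = first 3 digits = 0, minutes = 40.7838; 0 + 40.7838/60 = 0.6797300
  hemisphere W, so the sign is −
Point 5:
  Latitude: degrees = first 2 digits = 68, minutes = 12.73477; 68 + 12.73477/60 = 68.2122462
  S → negative
  Lon: split at 3 digits → 169° and 53.9885′; 169 + 53.9885/60 = 169.8998083
  W → negative
Point 6:
  φ: split at 2 digits → 00° and 31.081′; 0 + 31.081/60 = 0.5180167
  S → negative
  Longitude: degrees = first 3 digits = 159, minutes = 8.2082; 159 + 8.2082/60 = 159.1368033
  W → negative

1. -47.111292, -64.071643
2. -89.597217, -8.708883
3. -30.034557, 68.016173
4. -0.131667, -0.679730
5. -68.212246, -169.899808
6. -0.518017, -159.136803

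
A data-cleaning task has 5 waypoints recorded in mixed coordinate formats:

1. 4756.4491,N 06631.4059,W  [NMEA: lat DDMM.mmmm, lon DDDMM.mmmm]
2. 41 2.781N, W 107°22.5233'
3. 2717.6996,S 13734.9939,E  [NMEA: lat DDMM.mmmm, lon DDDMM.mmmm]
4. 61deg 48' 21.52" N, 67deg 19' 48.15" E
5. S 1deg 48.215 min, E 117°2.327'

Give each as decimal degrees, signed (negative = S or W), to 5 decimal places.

Point 1:
  Lat: degrees = first 2 digits = 47, minutes = 56.4491; 47 + 56.4491/60 = 47.940818
  N ⇒ keep positive
  λ: split at 3 digits → 066° and 31.4059′; 66 + 31.4059/60 = 66.523432
  W ⇒ negate
Point 2:
  Latitude: 41 + 2.781/60 = 41.046350
  N ⇒ keep positive
  Longitude: 107 + 22.5233/60 = 107.375388
  W ⇒ negate
Point 3:
  Lat: split at 2 digits → 27° and 17.6996′; 27 + 17.6996/60 = 27.294993
  S → negative
  Lon: degrees = first 3 digits = 137, minutes = 34.9939; 137 + 34.9939/60 = 137.583232
  E ⇒ keep positive
Point 4:
  Lat: 48′ + 21.52″ = 48.35867′; 61 + 48.35867/60 = 61.805978
  N ⇒ keep positive
  Longitude: 19′ + 48.15″ = 19.80250′; 67 + 19.80250/60 = 67.330042
  E ⇒ keep positive
Point 5:
  Latitude: 1 + 48.215/60 = 1.803583
  S ⇒ negate
  Lon: 2.327′ = 0.038783°; total 117.038783
  E → positive

1. 47.94082, -66.52343
2. 41.04635, -107.37539
3. -27.29499, 137.58323
4. 61.80598, 67.33004
5. -1.80358, 117.03878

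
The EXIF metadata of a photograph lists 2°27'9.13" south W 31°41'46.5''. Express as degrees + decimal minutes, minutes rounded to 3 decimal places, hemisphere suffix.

2° 27.152′ S, 31° 41.775′ W

φ: 27 + 9.13/60 = 27.15217′
Longitude: 41 + 46.5/60 = 41.77500′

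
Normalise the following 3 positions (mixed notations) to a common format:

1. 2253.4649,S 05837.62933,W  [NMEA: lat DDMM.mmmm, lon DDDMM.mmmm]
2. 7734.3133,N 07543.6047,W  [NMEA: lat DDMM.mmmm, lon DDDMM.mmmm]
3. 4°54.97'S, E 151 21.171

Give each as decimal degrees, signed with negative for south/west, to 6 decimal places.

1. -22.891082, -58.627156
2. 77.571888, -75.726745
3. -4.916167, 151.352850

Point 1:
  Lat: degrees = first 2 digits = 22, minutes = 53.4649; 22 + 53.4649/60 = 22.8910817
  S → negative
  λ: split at 3 digits → 058° and 37.62933′; 58 + 37.62933/60 = 58.6271555
  W → negative
Point 2:
  Lat: degrees = first 2 digits = 77, minutes = 34.3133; 77 + 34.3133/60 = 77.5718883
  N → positive
  λ: degrees = first 3 digits = 75, minutes = 43.6047; 75 + 43.6047/60 = 75.7267450
  W ⇒ negate
Point 3:
  φ: 4 + 54.97/60 = 4.9161667
  S → negative
  λ: 21.171′ = 0.352850°; total 151.3528500
  E → positive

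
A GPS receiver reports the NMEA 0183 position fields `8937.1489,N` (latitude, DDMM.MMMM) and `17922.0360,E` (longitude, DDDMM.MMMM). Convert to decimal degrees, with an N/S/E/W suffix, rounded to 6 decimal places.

89.619148° N, 179.367267° E

Lat: degrees = first 2 digits = 89, minutes = 37.1489; 89 + 37.1489/60 = 89.6191483
Longitude: degrees = first 3 digits = 179, minutes = 22.036; 179 + 22.036/60 = 179.3672667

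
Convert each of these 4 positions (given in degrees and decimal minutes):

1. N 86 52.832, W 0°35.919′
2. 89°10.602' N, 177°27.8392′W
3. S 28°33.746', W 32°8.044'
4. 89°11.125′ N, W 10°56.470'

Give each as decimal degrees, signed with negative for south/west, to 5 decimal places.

Point 1:
  φ: 86 + 52.832/60 = 86.880533
  N → positive
  λ: 0 + 35.919/60 = 0.598650
  W ⇒ negate
Point 2:
  Latitude: 10.602′ = 0.176700°; total 89.176700
  N ⇒ keep positive
  Longitude: 177 + 27.8392/60 = 177.463987
  W → negative
Point 3:
  Lat: 33.746′ = 0.562433°; total 28.562433
  S ⇒ negate
  λ: 8.044′ = 0.134067°; total 32.134067
  W ⇒ negate
Point 4:
  Latitude: 11.125′ = 0.185417°; total 89.185417
  N → positive
  λ: 56.47′ = 0.941167°; total 10.941167
  W → negative

1. 86.88053, -0.59865
2. 89.17670, -177.46399
3. -28.56243, -32.13407
4. 89.18542, -10.94117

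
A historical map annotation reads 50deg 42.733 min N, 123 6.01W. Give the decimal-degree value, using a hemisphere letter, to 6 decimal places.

50.712217° N, 123.100167° W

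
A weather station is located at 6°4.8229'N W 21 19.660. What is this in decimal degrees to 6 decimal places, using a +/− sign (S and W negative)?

6.080382, -21.327667

φ: 6 + 4.8229/60 = 6.0803817
N → positive
λ: 21 + 19.66/60 = 21.3276667
hemisphere W, so the sign is −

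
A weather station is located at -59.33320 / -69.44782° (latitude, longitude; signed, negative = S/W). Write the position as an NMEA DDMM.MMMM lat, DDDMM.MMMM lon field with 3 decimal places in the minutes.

Latitude is negative → S; |value| = 59.333200
Lat: minutes = (59.333200 − 59) × 60 = 19.99200
Longitude is negative → W; |value| = 69.447820
Longitude: minutes = (69.447820 − 69) × 60 = 26.86920

5919.992,S / 06926.869,W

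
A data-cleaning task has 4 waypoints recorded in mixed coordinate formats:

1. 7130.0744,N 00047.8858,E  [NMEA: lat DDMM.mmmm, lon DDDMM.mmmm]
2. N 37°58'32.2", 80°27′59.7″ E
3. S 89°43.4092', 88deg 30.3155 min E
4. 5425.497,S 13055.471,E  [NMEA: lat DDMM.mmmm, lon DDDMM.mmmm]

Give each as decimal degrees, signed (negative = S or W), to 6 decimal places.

Point 1:
  Latitude: degrees = first 2 digits = 71, minutes = 30.0744; 71 + 30.0744/60 = 71.5012400
  N ⇒ keep positive
  λ: degrees = first 3 digits = 0, minutes = 47.8858; 0 + 47.8858/60 = 0.7980967
  E ⇒ keep positive
Point 2:
  φ: 37° + 58/60 + 32.2/3600 = 37 + 0.966667 + 0.008944 = 37.9756111
  N → positive
  Lon: 27′ + 59.7″ = 27.99500′; 80 + 27.99500/60 = 80.4665833
  E ⇒ keep positive
Point 3:
  Lat: 43.4092′ = 0.723487°; total 89.7234867
  S → negative
  λ: 88 + 30.3155/60 = 88.5052583
  E ⇒ keep positive
Point 4:
  Latitude: degrees = first 2 digits = 54, minutes = 25.497; 54 + 25.497/60 = 54.4249500
  S → negative
  Longitude: degrees = first 3 digits = 130, minutes = 55.471; 130 + 55.471/60 = 130.9245167
  E ⇒ keep positive

1. 71.501240, 0.798097
2. 37.975611, 80.466583
3. -89.723487, 88.505258
4. -54.424950, 130.924517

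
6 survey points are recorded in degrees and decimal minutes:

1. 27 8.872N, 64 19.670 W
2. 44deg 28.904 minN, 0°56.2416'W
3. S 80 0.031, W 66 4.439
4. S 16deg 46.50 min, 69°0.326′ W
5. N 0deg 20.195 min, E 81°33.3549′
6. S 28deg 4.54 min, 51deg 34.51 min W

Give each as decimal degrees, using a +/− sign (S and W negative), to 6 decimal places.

Point 1:
  Latitude: 27 + 8.872/60 = 27.1478667
  N → positive
  Lon: 19.67′ = 0.327833°; total 64.3278333
  hemisphere W, so the sign is −
Point 2:
  φ: 28.904′ = 0.481733°; total 44.4817333
  N ⇒ keep positive
  Lon: 0 + 56.2416/60 = 0.9373600
  W ⇒ negate
Point 3:
  Latitude: 0.031′ = 0.000517°; total 80.0005167
  hemisphere S, so the sign is −
  Lon: 66 + 4.439/60 = 66.0739833
  hemisphere W, so the sign is −
Point 4:
  Latitude: 46.5′ = 0.775000°; total 16.7750000
  hemisphere S, so the sign is −
  Longitude: 69 + 0.326/60 = 69.0054333
  W ⇒ negate
Point 5:
  Latitude: 0 + 20.195/60 = 0.3365833
  N ⇒ keep positive
  λ: 33.3549′ = 0.555915°; total 81.5559150
  E → positive
Point 6:
  φ: 4.54′ = 0.075667°; total 28.0756667
  hemisphere S, so the sign is −
  Longitude: 51 + 34.51/60 = 51.5751667
  W → negative

1. 27.147867, -64.327833
2. 44.481733, -0.937360
3. -80.000517, -66.073983
4. -16.775000, -69.005433
5. 0.336583, 81.555915
6. -28.075667, -51.575167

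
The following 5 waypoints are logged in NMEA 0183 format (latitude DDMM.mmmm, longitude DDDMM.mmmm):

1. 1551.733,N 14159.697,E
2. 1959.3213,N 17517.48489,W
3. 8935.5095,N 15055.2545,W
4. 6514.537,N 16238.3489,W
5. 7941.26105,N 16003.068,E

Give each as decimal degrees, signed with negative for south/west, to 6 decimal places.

Point 1:
  Lat: split at 2 digits → 15° and 51.733′; 15 + 51.733/60 = 15.8622167
  N → positive
  Longitude: split at 3 digits → 141° and 59.697′; 141 + 59.697/60 = 141.9949500
  E → positive
Point 2:
  φ: degrees = first 2 digits = 19, minutes = 59.3213; 19 + 59.3213/60 = 19.9886883
  N → positive
  Lon: split at 3 digits → 175° and 17.48489′; 175 + 17.48489/60 = 175.2914148
  W → negative
Point 3:
  Lat: degrees = first 2 digits = 89, minutes = 35.5095; 89 + 35.5095/60 = 89.5918250
  N → positive
  λ: degrees = first 3 digits = 150, minutes = 55.2545; 150 + 55.2545/60 = 150.9209083
  W ⇒ negate
Point 4:
  φ: degrees = first 2 digits = 65, minutes = 14.537; 65 + 14.537/60 = 65.2422833
  N → positive
  Longitude: split at 3 digits → 162° and 38.3489′; 162 + 38.3489/60 = 162.6391483
  W → negative
Point 5:
  φ: degrees = first 2 digits = 79, minutes = 41.26105; 79 + 41.26105/60 = 79.6876842
  N ⇒ keep positive
  Lon: degrees = first 3 digits = 160, minutes = 3.068; 160 + 3.068/60 = 160.0511333
  E → positive

1. 15.862217, 141.994950
2. 19.988688, -175.291415
3. 89.591825, -150.920908
4. 65.242283, -162.639148
5. 79.687684, 160.051133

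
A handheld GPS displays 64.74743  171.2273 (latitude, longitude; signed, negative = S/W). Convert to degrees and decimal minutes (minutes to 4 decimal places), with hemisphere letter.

64° 44.8458′ N, 171° 13.6380′ E

φ: 64° + 0.747430 × 60 = 64° 44.845800′
Longitude: 171° + 0.227300 × 60 = 171° 13.638000′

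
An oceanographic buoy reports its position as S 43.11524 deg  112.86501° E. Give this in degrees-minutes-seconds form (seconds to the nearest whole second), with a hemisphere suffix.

43°06′55″ S, 112°51′54″ E

φ: 0.115240° → 6.91440′; 0.91440 × 60 = 54.86″
Longitude: whole degrees 112; 51.90060′ → 51′ and 54.04″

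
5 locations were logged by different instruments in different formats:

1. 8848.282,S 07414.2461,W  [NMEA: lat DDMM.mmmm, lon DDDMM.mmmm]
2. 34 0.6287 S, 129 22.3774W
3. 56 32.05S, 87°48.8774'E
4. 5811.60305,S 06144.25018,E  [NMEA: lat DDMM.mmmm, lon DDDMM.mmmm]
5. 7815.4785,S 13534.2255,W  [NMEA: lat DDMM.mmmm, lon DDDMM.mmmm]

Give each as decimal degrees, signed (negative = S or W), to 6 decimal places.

1. -88.804700, -74.237435
2. -34.010478, -129.372957
3. -56.534167, 87.814623
4. -58.193384, 61.737503
5. -78.257975, -135.570425

Point 1:
  φ: split at 2 digits → 88° and 48.282′; 88 + 48.282/60 = 88.8047000
  hemisphere S, so the sign is −
  Longitude: degrees = first 3 digits = 74, minutes = 14.2461; 74 + 14.2461/60 = 74.2374350
  W ⇒ negate
Point 2:
  φ: 0.6287′ = 0.010478°; total 34.0104783
  S ⇒ negate
  Longitude: 129 + 22.3774/60 = 129.3729567
  hemisphere W, so the sign is −
Point 3:
  Lat: 32.05′ = 0.534167°; total 56.5341667
  hemisphere S, so the sign is −
  Lon: 48.8774′ = 0.814623°; total 87.8146233
  E → positive
Point 4:
  φ: split at 2 digits → 58° and 11.60305′; 58 + 11.60305/60 = 58.1933842
  hemisphere S, so the sign is −
  λ: split at 3 digits → 061° and 44.25018′; 61 + 44.25018/60 = 61.7375030
  E → positive
Point 5:
  Latitude: split at 2 digits → 78° and 15.4785′; 78 + 15.4785/60 = 78.2579750
  S ⇒ negate
  λ: split at 3 digits → 135° and 34.2255′; 135 + 34.2255/60 = 135.5704250
  hemisphere W, so the sign is −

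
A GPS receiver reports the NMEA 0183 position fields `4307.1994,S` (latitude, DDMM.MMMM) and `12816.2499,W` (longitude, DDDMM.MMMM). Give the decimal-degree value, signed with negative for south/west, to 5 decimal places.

-43.11999, -128.27083

φ: split at 2 digits → 43° and 7.1994′; 43 + 7.1994/60 = 43.119990
hemisphere S, so the sign is −
Longitude: degrees = first 3 digits = 128, minutes = 16.2499; 128 + 16.2499/60 = 128.270832
W → negative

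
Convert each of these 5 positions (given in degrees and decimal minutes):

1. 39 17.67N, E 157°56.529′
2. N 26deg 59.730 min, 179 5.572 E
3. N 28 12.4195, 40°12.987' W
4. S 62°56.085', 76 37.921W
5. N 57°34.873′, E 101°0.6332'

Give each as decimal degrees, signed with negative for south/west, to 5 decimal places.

1. 39.29450, 157.94215
2. 26.99550, 179.09287
3. 28.20699, -40.21645
4. -62.93475, -76.63202
5. 57.58122, 101.01055

Point 1:
  Latitude: 17.67′ = 0.294500°; total 39.294500
  N → positive
  Lon: 157 + 56.529/60 = 157.942150
  E ⇒ keep positive
Point 2:
  φ: 26 + 59.73/60 = 26.995500
  N → positive
  Lon: 179 + 5.572/60 = 179.092867
  E → positive
Point 3:
  Lat: 28 + 12.4195/60 = 28.206992
  N → positive
  Longitude: 12.987′ = 0.216450°; total 40.216450
  W → negative
Point 4:
  Latitude: 56.085′ = 0.934750°; total 62.934750
  hemisphere S, so the sign is −
  Longitude: 76 + 37.921/60 = 76.632017
  W ⇒ negate
Point 5:
  Lat: 57 + 34.873/60 = 57.581217
  N ⇒ keep positive
  λ: 0.6332′ = 0.010553°; total 101.010553
  E → positive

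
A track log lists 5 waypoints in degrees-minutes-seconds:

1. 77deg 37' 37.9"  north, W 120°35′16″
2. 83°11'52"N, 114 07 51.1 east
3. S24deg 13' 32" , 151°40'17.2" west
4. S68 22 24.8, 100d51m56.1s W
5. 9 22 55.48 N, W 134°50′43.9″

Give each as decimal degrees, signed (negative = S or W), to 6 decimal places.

Point 1:
  Latitude: 77° + 37/60 + 37.9/3600 = 77 + 0.616667 + 0.010528 = 77.6271944
  N → positive
  Lon: 120 + 35/60 + 16/3600 = 120.5877778
  W ⇒ negate
Point 2:
  Latitude: 11′ + 52″ = 11.86667′; 83 + 11.86667/60 = 83.1977778
  N ⇒ keep positive
  Lon: 114° + 7/60 + 51.1/3600 = 114 + 0.116667 + 0.014194 = 114.1308611
  E ⇒ keep positive
Point 3:
  φ: 24° + 13/60 + 32/3600 = 24 + 0.216667 + 0.008889 = 24.2255556
  hemisphere S, so the sign is −
  Longitude: 151° + 40/60 + 17.2/3600 = 151 + 0.666667 + 0.004778 = 151.6714444
  hemisphere W, so the sign is −
Point 4:
  φ: 22′ + 24.8″ = 22.41333′; 68 + 22.41333/60 = 68.3735556
  S → negative
  Longitude: 100° + 51/60 + 56.1/3600 = 100 + 0.850000 + 0.015583 = 100.8655833
  hemisphere W, so the sign is −
Point 5:
  φ: 9 + 22/60 + 55.48/3600 = 9.3820778
  N ⇒ keep positive
  Lon: 134 + 50/60 + 43.9/3600 = 134.8455278
  W ⇒ negate

1. 77.627194, -120.587778
2. 83.197778, 114.130861
3. -24.225556, -151.671444
4. -68.373556, -100.865583
5. 9.382078, -134.845528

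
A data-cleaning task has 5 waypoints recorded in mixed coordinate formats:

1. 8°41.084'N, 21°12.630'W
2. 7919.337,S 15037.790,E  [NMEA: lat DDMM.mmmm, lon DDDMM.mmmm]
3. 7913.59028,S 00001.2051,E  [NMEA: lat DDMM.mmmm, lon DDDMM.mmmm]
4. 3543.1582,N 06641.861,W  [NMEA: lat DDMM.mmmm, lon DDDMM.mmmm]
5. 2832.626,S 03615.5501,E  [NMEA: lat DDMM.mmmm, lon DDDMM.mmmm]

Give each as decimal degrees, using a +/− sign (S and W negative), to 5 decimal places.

Point 1:
  Latitude: 41.084′ = 0.684733°; total 8.684733
  N ⇒ keep positive
  λ: 12.63′ = 0.210500°; total 21.210500
  hemisphere W, so the sign is −
Point 2:
  Lat: split at 2 digits → 79° and 19.337′; 79 + 19.337/60 = 79.322283
  hemisphere S, so the sign is −
  Lon: degrees = first 3 digits = 150, minutes = 37.79; 150 + 37.79/60 = 150.629833
  E ⇒ keep positive
Point 3:
  Latitude: split at 2 digits → 79° and 13.59028′; 79 + 13.59028/60 = 79.226505
  hemisphere S, so the sign is −
  Longitude: degrees = first 3 digits = 0, minutes = 1.2051; 0 + 1.2051/60 = 0.020085
  E → positive
Point 4:
  φ: split at 2 digits → 35° and 43.1582′; 35 + 43.1582/60 = 35.719303
  N → positive
  Lon: split at 3 digits → 066° and 41.861′; 66 + 41.861/60 = 66.697683
  hemisphere W, so the sign is −
Point 5:
  Lat: degrees = first 2 digits = 28, minutes = 32.626; 28 + 32.626/60 = 28.543767
  S ⇒ negate
  Longitude: split at 3 digits → 036° and 15.5501′; 36 + 15.5501/60 = 36.259168
  E → positive

1. 8.68473, -21.21050
2. -79.32228, 150.62983
3. -79.22650, 0.02009
4. 35.71930, -66.69768
5. -28.54377, 36.25917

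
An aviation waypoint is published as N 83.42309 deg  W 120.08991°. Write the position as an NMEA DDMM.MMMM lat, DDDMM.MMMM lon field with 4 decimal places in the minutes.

8325.3854,N / 12005.3946,W

φ: minutes = (83.423090 − 83) × 60 = 25.385400
Lon: minutes = (120.089910 − 120) × 60 = 5.394600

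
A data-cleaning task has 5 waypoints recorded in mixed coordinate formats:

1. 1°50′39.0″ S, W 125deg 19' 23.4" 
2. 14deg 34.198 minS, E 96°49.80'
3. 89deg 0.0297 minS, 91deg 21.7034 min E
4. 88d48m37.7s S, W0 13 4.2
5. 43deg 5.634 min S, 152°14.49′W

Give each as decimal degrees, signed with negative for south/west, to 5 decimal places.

1. -1.84417, -125.32317
2. -14.56997, 96.83000
3. -89.00050, 91.36172
4. -88.81047, -0.21783
5. -43.09390, -152.24150

Point 1:
  Lat: 1 + 50/60 + 39/3600 = 1.844167
  S → negative
  Longitude: 19′ + 23.4″ = 19.39000′; 125 + 19.39000/60 = 125.323167
  hemisphere W, so the sign is −
Point 2:
  φ: 14 + 34.198/60 = 14.569967
  S → negative
  Longitude: 49.8′ = 0.830000°; total 96.830000
  E ⇒ keep positive
Point 3:
  Lat: 89 + 0.0297/60 = 89.000495
  S → negative
  λ: 21.7034′ = 0.361723°; total 91.361723
  E → positive
Point 4:
  φ: 88 + 48/60 + 37.7/3600 = 88.810472
  hemisphere S, so the sign is −
  Longitude: 0° + 13/60 + 4.2/3600 = 0 + 0.216667 + 0.001167 = 0.217833
  hemisphere W, so the sign is −
Point 5:
  φ: 5.634′ = 0.093900°; total 43.093900
  S → negative
  Longitude: 152 + 14.49/60 = 152.241500
  W ⇒ negate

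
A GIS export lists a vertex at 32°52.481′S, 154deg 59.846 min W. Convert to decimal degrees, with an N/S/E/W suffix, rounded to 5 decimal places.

φ: 52.481′ = 0.874683°; total 32.874683
Lon: 154 + 59.846/60 = 154.997433

32.87468° S, 154.99743° W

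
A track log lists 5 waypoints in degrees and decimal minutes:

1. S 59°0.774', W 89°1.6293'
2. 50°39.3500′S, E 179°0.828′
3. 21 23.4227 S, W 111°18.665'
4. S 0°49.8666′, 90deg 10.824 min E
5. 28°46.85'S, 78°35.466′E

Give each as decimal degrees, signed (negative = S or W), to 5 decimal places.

Point 1:
  Latitude: 0.774′ = 0.012900°; total 59.012900
  S ⇒ negate
  Lon: 89 + 1.6293/60 = 89.027155
  W ⇒ negate
Point 2:
  Lat: 39.35′ = 0.655833°; total 50.655833
  S ⇒ negate
  λ: 179 + 0.828/60 = 179.013800
  E → positive
Point 3:
  Lat: 23.4227′ = 0.390378°; total 21.390378
  S ⇒ negate
  Lon: 111 + 18.665/60 = 111.311083
  W → negative
Point 4:
  φ: 0 + 49.8666/60 = 0.831110
  hemisphere S, so the sign is −
  λ: 10.824′ = 0.180400°; total 90.180400
  E → positive
Point 5:
  φ: 46.85′ = 0.780833°; total 28.780833
  S → negative
  Lon: 78 + 35.466/60 = 78.591100
  E ⇒ keep positive

1. -59.01290, -89.02716
2. -50.65583, 179.01380
3. -21.39038, -111.31108
4. -0.83111, 90.18040
5. -28.78083, 78.59110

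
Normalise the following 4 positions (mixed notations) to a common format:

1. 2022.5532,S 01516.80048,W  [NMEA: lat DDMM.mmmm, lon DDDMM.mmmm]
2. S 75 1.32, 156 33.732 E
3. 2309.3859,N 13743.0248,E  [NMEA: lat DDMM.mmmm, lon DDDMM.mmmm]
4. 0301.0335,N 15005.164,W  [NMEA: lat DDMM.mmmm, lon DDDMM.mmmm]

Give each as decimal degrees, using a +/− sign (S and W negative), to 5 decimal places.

1. -20.37589, -15.28001
2. -75.02200, 156.56220
3. 23.15643, 137.71708
4. 3.01723, -150.08607

Point 1:
  φ: split at 2 digits → 20° and 22.5532′; 20 + 22.5532/60 = 20.375887
  S → negative
  Lon: degrees = first 3 digits = 15, minutes = 16.80048; 15 + 16.80048/60 = 15.280008
  W ⇒ negate
Point 2:
  Lat: 75 + 1.32/60 = 75.022000
  S → negative
  λ: 33.732′ = 0.562200°; total 156.562200
  E → positive
Point 3:
  Latitude: split at 2 digits → 23° and 9.3859′; 23 + 9.3859/60 = 23.156432
  N ⇒ keep positive
  λ: degrees = first 3 digits = 137, minutes = 43.0248; 137 + 43.0248/60 = 137.717080
  E → positive
Point 4:
  Latitude: degrees = first 2 digits = 3, minutes = 1.0335; 3 + 1.0335/60 = 3.017225
  N → positive
  Lon: split at 3 digits → 150° and 5.164′; 150 + 5.164/60 = 150.086067
  W ⇒ negate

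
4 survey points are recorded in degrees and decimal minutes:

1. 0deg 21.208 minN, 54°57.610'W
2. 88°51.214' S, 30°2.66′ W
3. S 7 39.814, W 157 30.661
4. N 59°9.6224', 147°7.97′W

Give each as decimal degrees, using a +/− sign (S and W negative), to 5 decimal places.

1. 0.35347, -54.96017
2. -88.85357, -30.04433
3. -7.66357, -157.51102
4. 59.16037, -147.13283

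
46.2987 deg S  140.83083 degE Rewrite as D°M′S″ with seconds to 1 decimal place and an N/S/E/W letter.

Lat: 0.298700° → 17.92200′; 0.92200 × 60 = 55.320″
Longitude: whole degrees 140; 49.84980′ → 49′ and 50.988″

46°17′55.3″ S, 140°49′51.0″ E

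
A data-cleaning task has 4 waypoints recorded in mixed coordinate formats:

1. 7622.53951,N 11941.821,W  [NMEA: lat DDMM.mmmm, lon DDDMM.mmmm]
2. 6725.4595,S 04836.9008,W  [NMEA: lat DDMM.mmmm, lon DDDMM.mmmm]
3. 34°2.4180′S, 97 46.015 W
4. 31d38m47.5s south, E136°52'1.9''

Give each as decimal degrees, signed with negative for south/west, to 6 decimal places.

1. 76.375659, -119.697017
2. -67.424325, -48.615013
3. -34.040300, -97.766917
4. -31.646528, 136.867194

Point 1:
  φ: degrees = first 2 digits = 76, minutes = 22.53951; 76 + 22.53951/60 = 76.3756585
  N ⇒ keep positive
  Lon: split at 3 digits → 119° and 41.821′; 119 + 41.821/60 = 119.6970167
  hemisphere W, so the sign is −
Point 2:
  Lat: split at 2 digits → 67° and 25.4595′; 67 + 25.4595/60 = 67.4243250
  S → negative
  Lon: degrees = first 3 digits = 48, minutes = 36.9008; 48 + 36.9008/60 = 48.6150133
  hemisphere W, so the sign is −
Point 3:
  φ: 2.418′ = 0.040300°; total 34.0403000
  S → negative
  Longitude: 46.015′ = 0.766917°; total 97.7669167
  hemisphere W, so the sign is −
Point 4:
  Latitude: 31° + 38/60 + 47.5/3600 = 31 + 0.633333 + 0.013194 = 31.6465278
  hemisphere S, so the sign is −
  λ: 52′ + 1.9″ = 52.03167′; 136 + 52.03167/60 = 136.8671944
  E ⇒ keep positive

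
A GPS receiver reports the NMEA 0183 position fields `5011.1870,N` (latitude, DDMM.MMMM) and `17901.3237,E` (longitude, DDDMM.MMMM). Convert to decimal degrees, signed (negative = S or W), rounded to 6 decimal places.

50.186450, 179.022062

Latitude: degrees = first 2 digits = 50, minutes = 11.187; 50 + 11.187/60 = 50.1864500
N ⇒ keep positive
Lon: split at 3 digits → 179° and 1.3237′; 179 + 1.3237/60 = 179.0220617
E → positive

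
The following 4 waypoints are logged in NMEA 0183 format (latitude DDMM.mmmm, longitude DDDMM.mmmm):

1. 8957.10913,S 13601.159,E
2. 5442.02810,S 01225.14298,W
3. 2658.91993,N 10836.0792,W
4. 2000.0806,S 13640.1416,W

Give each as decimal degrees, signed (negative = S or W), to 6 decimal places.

1. -89.951819, 136.019317
2. -54.700468, -12.419050
3. 26.981999, -108.601320
4. -20.001343, -136.669027

Point 1:
  Latitude: degrees = first 2 digits = 89, minutes = 57.10913; 89 + 57.10913/60 = 89.9518188
  hemisphere S, so the sign is −
  Longitude: degrees = first 3 digits = 136, minutes = 1.159; 136 + 1.159/60 = 136.0193167
  E ⇒ keep positive
Point 2:
  φ: split at 2 digits → 54° and 42.0281′; 54 + 42.0281/60 = 54.7004683
  S ⇒ negate
  Longitude: degrees = first 3 digits = 12, minutes = 25.14298; 12 + 25.14298/60 = 12.4190497
  W ⇒ negate
Point 3:
  Latitude: degrees = first 2 digits = 26, minutes = 58.91993; 26 + 58.91993/60 = 26.9819988
  N → positive
  Lon: split at 3 digits → 108° and 36.0792′; 108 + 36.0792/60 = 108.6013200
  W → negative
Point 4:
  Lat: degrees = first 2 digits = 20, minutes = 0.0806; 20 + 0.0806/60 = 20.0013433
  S → negative
  Lon: degrees = first 3 digits = 136, minutes = 40.1416; 136 + 40.1416/60 = 136.6690267
  W → negative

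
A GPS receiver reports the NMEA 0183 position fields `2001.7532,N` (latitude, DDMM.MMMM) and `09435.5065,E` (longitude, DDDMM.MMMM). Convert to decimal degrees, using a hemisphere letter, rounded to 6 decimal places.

20.029220° N, 94.591775° E

φ: split at 2 digits → 20° and 1.7532′; 20 + 1.7532/60 = 20.0292200
λ: split at 3 digits → 094° and 35.5065′; 94 + 35.5065/60 = 94.5917750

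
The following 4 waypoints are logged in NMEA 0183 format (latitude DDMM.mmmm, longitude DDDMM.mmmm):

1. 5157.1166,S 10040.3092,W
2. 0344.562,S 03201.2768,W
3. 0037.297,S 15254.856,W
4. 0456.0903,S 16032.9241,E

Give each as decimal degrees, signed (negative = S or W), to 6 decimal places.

Point 1:
  φ: split at 2 digits → 51° and 57.1166′; 51 + 57.1166/60 = 51.9519433
  S ⇒ negate
  λ: split at 3 digits → 100° and 40.3092′; 100 + 40.3092/60 = 100.6718200
  W ⇒ negate
Point 2:
  φ: degrees = first 2 digits = 3, minutes = 44.562; 3 + 44.562/60 = 3.7427000
  hemisphere S, so the sign is −
  Longitude: split at 3 digits → 032° and 1.2768′; 32 + 1.2768/60 = 32.0212800
  hemisphere W, so the sign is −
Point 3:
  Lat: split at 2 digits → 00° and 37.297′; 0 + 37.297/60 = 0.6216167
  S → negative
  Longitude: degrees = first 3 digits = 152, minutes = 54.856; 152 + 54.856/60 = 152.9142667
  hemisphere W, so the sign is −
Point 4:
  Lat: degrees = first 2 digits = 4, minutes = 56.0903; 4 + 56.0903/60 = 4.9348383
  hemisphere S, so the sign is −
  Longitude: split at 3 digits → 160° and 32.9241′; 160 + 32.9241/60 = 160.5487350
  E ⇒ keep positive

1. -51.951943, -100.671820
2. -3.742700, -32.021280
3. -0.621617, -152.914267
4. -4.934838, 160.548735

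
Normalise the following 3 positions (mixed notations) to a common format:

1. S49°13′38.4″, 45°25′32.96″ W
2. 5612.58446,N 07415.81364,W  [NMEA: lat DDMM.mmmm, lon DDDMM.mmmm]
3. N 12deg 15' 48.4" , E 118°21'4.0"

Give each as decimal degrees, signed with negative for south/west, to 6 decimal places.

Point 1:
  Latitude: 49° + 13/60 + 38.4/3600 = 49 + 0.216667 + 0.010667 = 49.2273333
  S ⇒ negate
  Longitude: 25′ + 32.96″ = 25.54933′; 45 + 25.54933/60 = 45.4258222
  W ⇒ negate
Point 2:
  Lat: split at 2 digits → 56° and 12.58446′; 56 + 12.58446/60 = 56.2097410
  N ⇒ keep positive
  λ: split at 3 digits → 074° and 15.81364′; 74 + 15.81364/60 = 74.2635607
  hemisphere W, so the sign is −
Point 3:
  Latitude: 12° + 15/60 + 48.4/3600 = 12 + 0.250000 + 0.013444 = 12.2634444
  N → positive
  Lon: 118 + 21/60 + 4/3600 = 118.3511111
  E → positive

1. -49.227333, -45.425822
2. 56.209741, -74.263561
3. 12.263444, 118.351111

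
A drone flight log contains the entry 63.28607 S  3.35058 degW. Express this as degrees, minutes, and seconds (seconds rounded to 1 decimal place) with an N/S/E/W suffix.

63°17′9.9″ S, 3°21′2.1″ W

Lat: 0.286070° → 17.16420′; 0.16420 × 60 = 9.852″
λ: whole degrees 3; 21.03480′ → 21′ and 2.088″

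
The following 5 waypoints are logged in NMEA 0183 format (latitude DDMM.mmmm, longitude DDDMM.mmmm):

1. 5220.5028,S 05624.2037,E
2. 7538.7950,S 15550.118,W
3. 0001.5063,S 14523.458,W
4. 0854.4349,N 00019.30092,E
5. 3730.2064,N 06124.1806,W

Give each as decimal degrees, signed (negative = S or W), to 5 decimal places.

Point 1:
  Lat: split at 2 digits → 52° and 20.5028′; 52 + 20.5028/60 = 52.341713
  hemisphere S, so the sign is −
  Lon: degrees = first 3 digits = 56, minutes = 24.2037; 56 + 24.2037/60 = 56.403395
  E → positive
Point 2:
  φ: split at 2 digits → 75° and 38.795′; 75 + 38.795/60 = 75.646583
  S ⇒ negate
  Lon: split at 3 digits → 155° and 50.118′; 155 + 50.118/60 = 155.835300
  hemisphere W, so the sign is −
Point 3:
  φ: degrees = first 2 digits = 0, minutes = 1.5063; 0 + 1.5063/60 = 0.025105
  S → negative
  Longitude: split at 3 digits → 145° and 23.458′; 145 + 23.458/60 = 145.390967
  W ⇒ negate
Point 4:
  Lat: degrees = first 2 digits = 8, minutes = 54.4349; 8 + 54.4349/60 = 8.907248
  N ⇒ keep positive
  Longitude: degrees = first 3 digits = 0, minutes = 19.30092; 0 + 19.30092/60 = 0.321682
  E ⇒ keep positive
Point 5:
  φ: degrees = first 2 digits = 37, minutes = 30.2064; 37 + 30.2064/60 = 37.503440
  N → positive
  Longitude: degrees = first 3 digits = 61, minutes = 24.1806; 61 + 24.1806/60 = 61.403010
  hemisphere W, so the sign is −

1. -52.34171, 56.40340
2. -75.64658, -155.83530
3. -0.02511, -145.39097
4. 8.90725, 0.32168
5. 37.50344, -61.40301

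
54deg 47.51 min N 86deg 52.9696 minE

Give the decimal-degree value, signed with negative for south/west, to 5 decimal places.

54.79183, 86.88283

Latitude: 47.51′ = 0.791833°; total 54.791833
N ⇒ keep positive
λ: 52.9696′ = 0.882827°; total 86.882827
E ⇒ keep positive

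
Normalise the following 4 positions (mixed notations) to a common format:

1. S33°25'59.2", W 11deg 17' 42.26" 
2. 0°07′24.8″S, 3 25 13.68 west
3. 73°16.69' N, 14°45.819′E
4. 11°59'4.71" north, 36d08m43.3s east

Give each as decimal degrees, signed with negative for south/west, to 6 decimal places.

Point 1:
  Lat: 33 + 25/60 + 59.2/3600 = 33.4331111
  hemisphere S, so the sign is −
  λ: 11° + 17/60 + 42.26/3600 = 11 + 0.283333 + 0.011739 = 11.2950722
  W → negative
Point 2:
  φ: 0° + 7/60 + 24.8/3600 = 0 + 0.116667 + 0.006889 = 0.1235556
  hemisphere S, so the sign is −
  Lon: 3 + 25/60 + 13.68/3600 = 3.4204667
  W ⇒ negate
Point 3:
  Latitude: 73 + 16.69/60 = 73.2781667
  N ⇒ keep positive
  Longitude: 45.819′ = 0.763650°; total 14.7636500
  E → positive
Point 4:
  Lat: 11 + 59/60 + 4.71/3600 = 11.9846417
  N → positive
  Longitude: 36 + 8/60 + 43.3/3600 = 36.1453611
  E → positive

1. -33.433111, -11.295072
2. -0.123556, -3.420467
3. 73.278167, 14.763650
4. 11.984642, 36.145361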